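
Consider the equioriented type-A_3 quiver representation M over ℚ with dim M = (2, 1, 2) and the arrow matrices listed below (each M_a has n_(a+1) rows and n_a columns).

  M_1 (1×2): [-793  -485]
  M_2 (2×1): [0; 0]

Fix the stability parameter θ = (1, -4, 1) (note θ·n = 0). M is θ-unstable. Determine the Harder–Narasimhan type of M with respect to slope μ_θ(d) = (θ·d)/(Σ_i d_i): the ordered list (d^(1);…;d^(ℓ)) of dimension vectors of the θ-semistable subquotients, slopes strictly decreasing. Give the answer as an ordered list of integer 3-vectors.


Barcode: M ≅ I[1,1], I[1,2], I[3,3]^2. HN layers by μ_θ (2 steps, strictly decreasing):
  μ^(1)=1; μ^(2)=-3/2

((1, 0, 2); (1, 1, 0))


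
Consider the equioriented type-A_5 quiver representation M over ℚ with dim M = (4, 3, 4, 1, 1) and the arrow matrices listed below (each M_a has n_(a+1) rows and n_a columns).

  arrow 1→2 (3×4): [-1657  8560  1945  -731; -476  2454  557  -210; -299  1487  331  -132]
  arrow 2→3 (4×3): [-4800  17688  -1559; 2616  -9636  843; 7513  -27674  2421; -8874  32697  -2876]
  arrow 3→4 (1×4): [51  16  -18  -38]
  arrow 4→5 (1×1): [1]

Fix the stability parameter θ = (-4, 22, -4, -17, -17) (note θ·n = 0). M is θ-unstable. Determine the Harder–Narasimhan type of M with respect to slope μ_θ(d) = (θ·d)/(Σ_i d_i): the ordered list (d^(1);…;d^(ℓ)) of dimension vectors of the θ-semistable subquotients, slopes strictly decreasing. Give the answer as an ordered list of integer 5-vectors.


Barcode: M ≅ I[1,1], I[1,3]^2, I[1,5], I[3,3]. HN layers by μ_θ (2 steps, strictly decreasing):
  μ^(1)=9; μ^(2)=-4

((0, 2, 2, 0, 0); (4, 1, 2, 1, 1))


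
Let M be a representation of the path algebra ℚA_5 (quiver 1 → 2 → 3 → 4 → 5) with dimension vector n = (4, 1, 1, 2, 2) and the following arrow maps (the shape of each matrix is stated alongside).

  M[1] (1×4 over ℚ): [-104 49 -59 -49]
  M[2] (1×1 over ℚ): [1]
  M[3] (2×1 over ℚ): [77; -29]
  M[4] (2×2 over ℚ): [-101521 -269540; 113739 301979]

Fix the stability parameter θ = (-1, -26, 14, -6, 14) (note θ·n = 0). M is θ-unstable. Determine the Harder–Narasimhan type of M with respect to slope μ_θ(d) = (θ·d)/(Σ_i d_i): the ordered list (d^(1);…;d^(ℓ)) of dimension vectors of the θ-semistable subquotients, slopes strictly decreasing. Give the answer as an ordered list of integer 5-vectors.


Interval decomposition of M: I[1,1]^3, I[1,5], I[4,5].
HN type (ℓ=5): μ^(1)=14; μ^(2)=4; μ^(3)=-1; μ^(4)=-6; μ^(5)=-27/2

((0, 0, 0, 0, 2); (0, 0, 1, 1, 0); (3, 0, 0, 0, 0); (0, 0, 0, 1, 0); (1, 1, 0, 0, 0))


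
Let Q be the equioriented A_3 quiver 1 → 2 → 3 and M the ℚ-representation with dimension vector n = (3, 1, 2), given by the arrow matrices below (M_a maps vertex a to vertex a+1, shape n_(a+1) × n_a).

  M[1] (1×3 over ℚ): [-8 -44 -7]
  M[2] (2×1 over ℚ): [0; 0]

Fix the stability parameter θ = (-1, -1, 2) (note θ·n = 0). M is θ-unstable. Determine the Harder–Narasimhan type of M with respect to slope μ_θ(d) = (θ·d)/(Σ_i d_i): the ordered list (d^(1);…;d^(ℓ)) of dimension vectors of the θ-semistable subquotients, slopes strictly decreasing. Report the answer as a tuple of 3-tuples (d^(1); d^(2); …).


Interval decomposition of M: I[1,1]^2, I[1,2], I[3,3]^2.
HN type (ℓ=2): μ^(1)=2; μ^(2)=-1

((0, 0, 2); (3, 1, 0))


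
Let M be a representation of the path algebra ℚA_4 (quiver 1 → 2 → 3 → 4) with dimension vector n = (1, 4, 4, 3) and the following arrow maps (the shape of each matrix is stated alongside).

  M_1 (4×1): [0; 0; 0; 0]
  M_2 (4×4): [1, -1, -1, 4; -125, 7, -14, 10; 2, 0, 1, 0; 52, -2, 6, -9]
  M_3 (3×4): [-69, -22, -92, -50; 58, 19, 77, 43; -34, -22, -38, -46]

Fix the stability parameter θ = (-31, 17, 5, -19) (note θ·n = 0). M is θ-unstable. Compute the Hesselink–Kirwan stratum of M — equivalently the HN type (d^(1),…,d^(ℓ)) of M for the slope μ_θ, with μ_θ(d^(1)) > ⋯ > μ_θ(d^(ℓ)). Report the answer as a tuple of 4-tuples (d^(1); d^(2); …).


Interval decomposition of M: I[1,1], I[2,2], I[2,3], I[2,4]^2, I[3,3], I[4,4].
HN type (ℓ=6): μ^(1)=17; μ^(2)=11; μ^(3)=5; μ^(4)=1; μ^(5)=-19; μ^(6)=-31

((0, 1, 0, 0); (0, 1, 1, 0); (0, 0, 1, 0); (0, 2, 2, 2); (0, 0, 0, 1); (1, 0, 0, 0))


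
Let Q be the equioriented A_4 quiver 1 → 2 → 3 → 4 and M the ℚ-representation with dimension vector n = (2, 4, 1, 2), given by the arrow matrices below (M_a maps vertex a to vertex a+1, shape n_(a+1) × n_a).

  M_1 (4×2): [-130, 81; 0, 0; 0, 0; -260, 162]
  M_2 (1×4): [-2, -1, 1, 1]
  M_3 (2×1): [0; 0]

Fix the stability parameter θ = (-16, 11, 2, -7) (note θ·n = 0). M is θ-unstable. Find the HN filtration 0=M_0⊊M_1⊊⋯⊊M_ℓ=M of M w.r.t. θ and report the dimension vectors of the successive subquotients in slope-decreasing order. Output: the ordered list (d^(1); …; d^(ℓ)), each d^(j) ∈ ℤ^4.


Via rank(M_{q-1}∘⋯∘M_p): M ≅ I[1,1], I[1,2], I[2,2]^2, I[2,3], I[4,4]^2.
μ_θ-semistable layers: μ^(1)=11; μ^(2)=13/2; μ^(3)=-7; μ^(4)=-16

((0, 3, 0, 0); (0, 1, 1, 0); (0, 0, 0, 2); (2, 0, 0, 0))


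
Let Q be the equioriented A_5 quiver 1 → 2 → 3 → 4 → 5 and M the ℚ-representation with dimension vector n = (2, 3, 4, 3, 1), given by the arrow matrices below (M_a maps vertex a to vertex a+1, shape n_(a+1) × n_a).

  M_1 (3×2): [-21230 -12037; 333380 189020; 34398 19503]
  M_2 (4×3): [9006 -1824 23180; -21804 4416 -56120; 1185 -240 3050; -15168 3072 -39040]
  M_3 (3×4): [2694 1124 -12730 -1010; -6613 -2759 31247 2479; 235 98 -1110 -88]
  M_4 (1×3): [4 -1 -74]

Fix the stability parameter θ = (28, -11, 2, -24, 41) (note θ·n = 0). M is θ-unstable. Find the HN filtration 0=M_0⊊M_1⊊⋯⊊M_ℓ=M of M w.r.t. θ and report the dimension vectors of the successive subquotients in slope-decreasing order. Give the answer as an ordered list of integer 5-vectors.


Via rank(M_{q-1}∘⋯∘M_p): M ≅ I[1,2], I[1,5], I[2,2], I[3,3], I[3,4]^2.
μ_θ-semistable layers: μ^(1)=41; μ^(2)=17/2; μ^(3)=2; μ^(4)=-5/4; μ^(5)=-11

((0, 0, 0, 0, 1); (1, 1, 0, 0, 0); (0, 0, 1, 0, 0); (1, 1, 1, 1, 0); (0, 1, 2, 2, 0))


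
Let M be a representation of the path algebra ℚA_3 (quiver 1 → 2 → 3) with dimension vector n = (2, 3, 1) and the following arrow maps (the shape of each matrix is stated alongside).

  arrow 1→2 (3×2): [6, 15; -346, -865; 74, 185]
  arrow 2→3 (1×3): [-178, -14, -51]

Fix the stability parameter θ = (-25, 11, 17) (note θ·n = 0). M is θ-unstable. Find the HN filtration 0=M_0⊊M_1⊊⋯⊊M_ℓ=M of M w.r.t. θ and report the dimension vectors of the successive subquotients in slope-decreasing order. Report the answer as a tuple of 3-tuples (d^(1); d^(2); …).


Interval decomposition of M: I[1,1], I[1,3], I[2,2]^2.
HN type (ℓ=3): μ^(1)=17; μ^(2)=11; μ^(3)=-25

((0, 0, 1); (0, 3, 0); (2, 0, 0))


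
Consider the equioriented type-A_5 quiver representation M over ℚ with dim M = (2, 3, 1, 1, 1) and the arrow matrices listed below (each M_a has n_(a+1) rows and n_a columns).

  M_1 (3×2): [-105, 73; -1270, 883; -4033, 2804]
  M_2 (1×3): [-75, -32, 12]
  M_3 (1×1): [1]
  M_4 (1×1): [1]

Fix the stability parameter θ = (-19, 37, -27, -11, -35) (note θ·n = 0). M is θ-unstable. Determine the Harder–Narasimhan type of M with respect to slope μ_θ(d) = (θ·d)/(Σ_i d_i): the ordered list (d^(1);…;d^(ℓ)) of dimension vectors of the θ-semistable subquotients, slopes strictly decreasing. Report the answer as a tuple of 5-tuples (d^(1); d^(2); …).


Barcode: M ≅ I[1,2], I[1,5], I[2,2]. HN layers by μ_θ (3 steps, strictly decreasing):
  μ^(1)=37; μ^(2)=-9; μ^(3)=-19

((0, 2, 0, 0, 0); (0, 1, 1, 1, 1); (2, 0, 0, 0, 0))


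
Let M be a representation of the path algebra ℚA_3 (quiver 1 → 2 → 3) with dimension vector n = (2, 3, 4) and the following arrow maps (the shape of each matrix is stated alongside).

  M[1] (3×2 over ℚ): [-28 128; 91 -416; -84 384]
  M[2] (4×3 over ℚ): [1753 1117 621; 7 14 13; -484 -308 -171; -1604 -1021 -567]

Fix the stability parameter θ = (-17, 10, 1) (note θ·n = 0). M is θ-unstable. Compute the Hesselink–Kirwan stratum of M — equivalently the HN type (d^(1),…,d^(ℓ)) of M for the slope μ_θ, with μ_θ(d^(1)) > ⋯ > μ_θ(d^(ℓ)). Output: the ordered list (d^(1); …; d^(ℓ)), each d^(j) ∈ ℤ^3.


Interval decomposition of M: I[1,1], I[1,3], I[2,3]^2, I[3,3].
HN type (ℓ=3): μ^(1)=11/2; μ^(2)=1; μ^(3)=-17

((0, 3, 3); (0, 0, 1); (2, 0, 0))


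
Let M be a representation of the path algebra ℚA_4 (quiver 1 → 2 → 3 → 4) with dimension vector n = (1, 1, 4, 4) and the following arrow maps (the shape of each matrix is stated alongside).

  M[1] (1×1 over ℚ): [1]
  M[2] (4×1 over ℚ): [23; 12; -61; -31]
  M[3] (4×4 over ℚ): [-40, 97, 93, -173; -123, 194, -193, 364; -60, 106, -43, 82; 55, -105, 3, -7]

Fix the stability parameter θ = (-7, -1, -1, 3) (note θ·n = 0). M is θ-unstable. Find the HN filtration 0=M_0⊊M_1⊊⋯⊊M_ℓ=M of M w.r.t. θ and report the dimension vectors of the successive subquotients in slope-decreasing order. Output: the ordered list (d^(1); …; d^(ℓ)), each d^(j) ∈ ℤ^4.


Barcode: M ≅ I[1,4], I[3,4]^3. HN layers by μ_θ (3 steps, strictly decreasing):
  μ^(1)=3; μ^(2)=-1; μ^(3)=-7

((0, 0, 0, 4); (0, 1, 4, 0); (1, 0, 0, 0))


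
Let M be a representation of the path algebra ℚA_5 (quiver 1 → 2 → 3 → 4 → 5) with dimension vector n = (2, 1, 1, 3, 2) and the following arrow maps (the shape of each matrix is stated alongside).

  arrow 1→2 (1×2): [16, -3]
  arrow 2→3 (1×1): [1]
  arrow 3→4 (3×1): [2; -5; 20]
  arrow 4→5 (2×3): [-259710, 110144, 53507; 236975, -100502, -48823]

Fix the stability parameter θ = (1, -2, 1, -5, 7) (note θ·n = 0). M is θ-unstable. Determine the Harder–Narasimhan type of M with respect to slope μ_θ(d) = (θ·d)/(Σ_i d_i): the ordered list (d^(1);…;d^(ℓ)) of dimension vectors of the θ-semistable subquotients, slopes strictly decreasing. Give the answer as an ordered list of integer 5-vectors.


Via rank(M_{q-1}∘⋯∘M_p): M ≅ I[1,1], I[1,4], I[4,5]^2.
μ_θ-semistable layers: μ^(1)=7; μ^(2)=1; μ^(3)=-5/4; μ^(4)=-5

((0, 0, 0, 0, 2); (1, 0, 0, 0, 0); (1, 1, 1, 1, 0); (0, 0, 0, 2, 0))


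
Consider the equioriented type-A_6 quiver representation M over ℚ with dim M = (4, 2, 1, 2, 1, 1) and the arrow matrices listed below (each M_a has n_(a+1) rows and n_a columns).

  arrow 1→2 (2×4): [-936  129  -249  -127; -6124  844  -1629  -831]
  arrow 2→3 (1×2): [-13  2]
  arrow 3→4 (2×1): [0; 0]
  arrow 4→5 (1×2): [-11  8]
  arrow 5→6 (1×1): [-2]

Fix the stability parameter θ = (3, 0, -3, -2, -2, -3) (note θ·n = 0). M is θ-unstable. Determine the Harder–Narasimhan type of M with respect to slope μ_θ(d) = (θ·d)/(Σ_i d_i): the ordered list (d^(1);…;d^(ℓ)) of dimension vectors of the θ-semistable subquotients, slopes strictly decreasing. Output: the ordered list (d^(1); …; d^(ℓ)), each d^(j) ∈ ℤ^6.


Barcode: M ≅ I[1,1]^2, I[1,2], I[1,3], I[4,4], I[4,6]. HN layers by μ_θ (5 steps, strictly decreasing):
  μ^(1)=3; μ^(2)=3/2; μ^(3)=0; μ^(4)=-2; μ^(5)=-7/3

((2, 0, 0, 0, 0, 0); (1, 1, 0, 0, 0, 0); (1, 1, 1, 0, 0, 0); (0, 0, 0, 1, 0, 0); (0, 0, 0, 1, 1, 1))


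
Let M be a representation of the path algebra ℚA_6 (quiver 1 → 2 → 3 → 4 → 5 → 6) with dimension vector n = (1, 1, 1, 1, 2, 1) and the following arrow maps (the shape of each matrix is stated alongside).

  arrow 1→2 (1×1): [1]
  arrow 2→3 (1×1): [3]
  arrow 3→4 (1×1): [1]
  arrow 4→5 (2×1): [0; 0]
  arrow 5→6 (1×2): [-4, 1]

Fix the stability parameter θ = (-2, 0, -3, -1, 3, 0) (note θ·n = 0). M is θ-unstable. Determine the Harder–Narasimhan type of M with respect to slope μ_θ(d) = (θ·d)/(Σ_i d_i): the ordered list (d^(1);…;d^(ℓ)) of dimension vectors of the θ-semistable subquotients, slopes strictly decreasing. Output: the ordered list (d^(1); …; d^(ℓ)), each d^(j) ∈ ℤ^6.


Interval decomposition of M: I[1,4], I[5,5], I[5,6].
HN type (ℓ=5): μ^(1)=3; μ^(2)=3/2; μ^(3)=-1; μ^(4)=-3/2; μ^(5)=-2

((0, 0, 0, 0, 1, 0); (0, 0, 0, 0, 1, 1); (0, 0, 0, 1, 0, 0); (0, 1, 1, 0, 0, 0); (1, 0, 0, 0, 0, 0))


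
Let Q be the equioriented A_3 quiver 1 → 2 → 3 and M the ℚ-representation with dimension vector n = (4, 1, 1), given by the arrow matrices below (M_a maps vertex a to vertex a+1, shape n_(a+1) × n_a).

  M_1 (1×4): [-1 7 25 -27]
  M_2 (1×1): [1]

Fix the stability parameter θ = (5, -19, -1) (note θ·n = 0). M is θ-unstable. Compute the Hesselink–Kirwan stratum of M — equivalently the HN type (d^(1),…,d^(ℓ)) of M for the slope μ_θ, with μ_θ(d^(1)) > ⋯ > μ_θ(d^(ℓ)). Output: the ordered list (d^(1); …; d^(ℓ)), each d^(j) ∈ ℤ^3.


Via rank(M_{q-1}∘⋯∘M_p): M ≅ I[1,1]^3, I[1,3].
μ_θ-semistable layers: μ^(1)=5; μ^(2)=-1; μ^(3)=-7

((3, 0, 0); (0, 0, 1); (1, 1, 0))


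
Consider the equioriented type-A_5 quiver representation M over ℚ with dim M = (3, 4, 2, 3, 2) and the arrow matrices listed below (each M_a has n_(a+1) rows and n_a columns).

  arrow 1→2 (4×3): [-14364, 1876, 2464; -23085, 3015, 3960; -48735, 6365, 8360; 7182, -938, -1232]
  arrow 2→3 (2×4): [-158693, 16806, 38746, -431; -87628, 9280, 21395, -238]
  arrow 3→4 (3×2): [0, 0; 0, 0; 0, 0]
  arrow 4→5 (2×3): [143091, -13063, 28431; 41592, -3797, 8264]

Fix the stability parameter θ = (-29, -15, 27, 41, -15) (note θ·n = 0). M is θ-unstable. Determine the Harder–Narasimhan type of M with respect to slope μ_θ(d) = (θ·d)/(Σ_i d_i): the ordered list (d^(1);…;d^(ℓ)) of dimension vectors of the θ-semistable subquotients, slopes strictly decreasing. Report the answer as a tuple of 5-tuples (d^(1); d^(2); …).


Interval decomposition of M: I[1,1]^2, I[1,3], I[2,2]^2, I[2,3], I[4,4], I[4,5]^2.
HN type (ℓ=5): μ^(1)=41; μ^(2)=27; μ^(3)=13; μ^(4)=-15; μ^(5)=-29

((0, 0, 0, 1, 0); (0, 0, 2, 0, 0); (0, 0, 0, 2, 2); (0, 4, 0, 0, 0); (3, 0, 0, 0, 0))


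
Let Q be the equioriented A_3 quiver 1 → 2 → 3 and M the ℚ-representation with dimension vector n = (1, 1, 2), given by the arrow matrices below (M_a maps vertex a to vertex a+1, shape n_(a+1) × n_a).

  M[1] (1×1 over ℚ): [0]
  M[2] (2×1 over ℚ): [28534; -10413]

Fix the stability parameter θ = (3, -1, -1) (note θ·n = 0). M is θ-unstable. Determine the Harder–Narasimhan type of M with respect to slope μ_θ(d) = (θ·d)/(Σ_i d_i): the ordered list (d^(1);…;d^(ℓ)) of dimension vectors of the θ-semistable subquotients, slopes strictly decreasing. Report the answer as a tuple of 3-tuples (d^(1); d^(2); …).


Via rank(M_{q-1}∘⋯∘M_p): M ≅ I[1,1], I[2,3], I[3,3].
μ_θ-semistable layers: μ^(1)=3; μ^(2)=-1

((1, 0, 0); (0, 1, 2))


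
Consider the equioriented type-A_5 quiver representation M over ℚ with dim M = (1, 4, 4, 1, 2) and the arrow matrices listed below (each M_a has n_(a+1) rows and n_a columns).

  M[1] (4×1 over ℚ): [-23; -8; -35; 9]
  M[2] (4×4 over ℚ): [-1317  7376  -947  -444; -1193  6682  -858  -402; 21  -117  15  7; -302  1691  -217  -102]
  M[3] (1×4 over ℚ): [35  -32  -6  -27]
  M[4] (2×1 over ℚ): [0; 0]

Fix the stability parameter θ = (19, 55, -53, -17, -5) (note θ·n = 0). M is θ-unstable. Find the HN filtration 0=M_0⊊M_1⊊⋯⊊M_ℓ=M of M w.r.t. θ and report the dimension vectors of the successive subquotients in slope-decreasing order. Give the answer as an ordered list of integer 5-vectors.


Via rank(M_{q-1}∘⋯∘M_p): M ≅ I[1,4], I[2,3]^3, I[5,5]^2.
μ_θ-semistable layers: μ^(1)=1; μ^(2)=-5

((1, 4, 4, 1, 0); (0, 0, 0, 0, 2))


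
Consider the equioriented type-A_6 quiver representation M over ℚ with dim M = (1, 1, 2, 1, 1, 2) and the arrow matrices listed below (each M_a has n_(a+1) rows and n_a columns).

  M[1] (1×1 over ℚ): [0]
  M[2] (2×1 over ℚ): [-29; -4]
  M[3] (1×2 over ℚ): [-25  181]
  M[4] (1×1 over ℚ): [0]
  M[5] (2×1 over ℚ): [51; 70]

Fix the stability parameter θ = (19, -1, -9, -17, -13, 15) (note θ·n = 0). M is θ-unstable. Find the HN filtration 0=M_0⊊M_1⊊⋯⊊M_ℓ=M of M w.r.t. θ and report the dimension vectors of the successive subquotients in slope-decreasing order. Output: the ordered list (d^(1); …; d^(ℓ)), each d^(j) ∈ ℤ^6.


Via rank(M_{q-1}∘⋯∘M_p): M ≅ I[1,1], I[2,4], I[3,3], I[5,6], I[6,6].
μ_θ-semistable layers: μ^(1)=19; μ^(2)=15; μ^(3)=-9; μ^(4)=-13

((1, 0, 0, 0, 0, 0); (0, 0, 0, 0, 0, 2); (0, 1, 2, 1, 0, 0); (0, 0, 0, 0, 1, 0))


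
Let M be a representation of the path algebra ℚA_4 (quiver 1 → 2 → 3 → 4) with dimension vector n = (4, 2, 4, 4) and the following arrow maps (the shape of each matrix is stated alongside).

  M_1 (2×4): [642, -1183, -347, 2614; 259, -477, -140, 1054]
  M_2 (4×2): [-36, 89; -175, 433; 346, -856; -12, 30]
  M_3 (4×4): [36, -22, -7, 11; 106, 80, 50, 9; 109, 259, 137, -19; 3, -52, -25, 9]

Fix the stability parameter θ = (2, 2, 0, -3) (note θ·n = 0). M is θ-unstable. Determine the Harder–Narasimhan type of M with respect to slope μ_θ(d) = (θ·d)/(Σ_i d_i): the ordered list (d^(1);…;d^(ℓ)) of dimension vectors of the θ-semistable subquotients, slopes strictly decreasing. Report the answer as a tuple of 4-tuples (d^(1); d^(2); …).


Barcode: M ≅ I[1,1]^2, I[1,4]^2, I[3,4]^2. HN layers by μ_θ (3 steps, strictly decreasing):
  μ^(1)=2; μ^(2)=1/4; μ^(3)=-3/2

((2, 0, 0, 0); (2, 2, 2, 2); (0, 0, 2, 2))


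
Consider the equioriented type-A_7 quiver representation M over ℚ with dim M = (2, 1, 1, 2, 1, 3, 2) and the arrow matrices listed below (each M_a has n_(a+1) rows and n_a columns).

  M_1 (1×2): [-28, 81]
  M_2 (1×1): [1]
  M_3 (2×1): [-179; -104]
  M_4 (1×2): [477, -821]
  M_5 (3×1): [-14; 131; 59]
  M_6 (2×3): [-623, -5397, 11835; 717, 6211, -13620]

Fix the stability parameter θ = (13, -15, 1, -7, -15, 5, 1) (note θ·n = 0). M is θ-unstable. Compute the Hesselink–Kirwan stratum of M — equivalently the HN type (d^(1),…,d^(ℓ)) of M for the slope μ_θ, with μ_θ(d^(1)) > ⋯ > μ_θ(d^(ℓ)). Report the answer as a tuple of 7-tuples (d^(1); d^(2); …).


Barcode: M ≅ I[1,1], I[1,7], I[4,4], I[6,6], I[6,7]. HN layers by μ_θ (5 steps, strictly decreasing):
  μ^(1)=13; μ^(2)=5; μ^(3)=3; μ^(4)=-23/5; μ^(5)=-7

((1, 0, 0, 0, 0, 0, 0); (0, 0, 0, 0, 0, 1, 0); (0, 0, 0, 0, 0, 2, 2); (1, 1, 1, 1, 1, 0, 0); (0, 0, 0, 1, 0, 0, 0))


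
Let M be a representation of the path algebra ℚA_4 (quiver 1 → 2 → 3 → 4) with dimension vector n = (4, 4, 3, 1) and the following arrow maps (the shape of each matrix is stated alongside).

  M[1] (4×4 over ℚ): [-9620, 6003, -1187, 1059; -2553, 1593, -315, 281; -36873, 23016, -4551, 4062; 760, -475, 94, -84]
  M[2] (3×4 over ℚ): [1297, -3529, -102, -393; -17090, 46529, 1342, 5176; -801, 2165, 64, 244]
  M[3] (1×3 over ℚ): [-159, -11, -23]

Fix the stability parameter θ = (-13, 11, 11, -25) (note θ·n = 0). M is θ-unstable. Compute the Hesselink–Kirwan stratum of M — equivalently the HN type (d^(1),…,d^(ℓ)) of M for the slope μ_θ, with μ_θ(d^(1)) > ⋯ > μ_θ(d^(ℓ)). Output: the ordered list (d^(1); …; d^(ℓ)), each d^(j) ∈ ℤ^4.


Barcode: M ≅ I[1,2], I[1,3]^2, I[1,4]. HN layers by μ_θ (3 steps, strictly decreasing):
  μ^(1)=11; μ^(2)=-1; μ^(3)=-13

((0, 3, 2, 0); (0, 1, 1, 1); (4, 0, 0, 0))


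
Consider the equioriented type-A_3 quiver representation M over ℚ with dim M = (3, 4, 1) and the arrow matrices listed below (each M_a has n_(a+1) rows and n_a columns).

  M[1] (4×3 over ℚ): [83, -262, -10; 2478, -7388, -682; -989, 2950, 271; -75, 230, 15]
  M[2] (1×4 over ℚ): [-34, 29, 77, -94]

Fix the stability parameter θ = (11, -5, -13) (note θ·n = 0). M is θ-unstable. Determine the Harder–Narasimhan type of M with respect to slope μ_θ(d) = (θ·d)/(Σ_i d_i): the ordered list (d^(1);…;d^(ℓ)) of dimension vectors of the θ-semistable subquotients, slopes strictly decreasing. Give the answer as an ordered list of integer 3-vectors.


Interval decomposition of M: I[1,2]^2, I[1,3], I[2,2].
HN type (ℓ=3): μ^(1)=3; μ^(2)=-7/3; μ^(3)=-5

((2, 2, 0); (1, 1, 1); (0, 1, 0))


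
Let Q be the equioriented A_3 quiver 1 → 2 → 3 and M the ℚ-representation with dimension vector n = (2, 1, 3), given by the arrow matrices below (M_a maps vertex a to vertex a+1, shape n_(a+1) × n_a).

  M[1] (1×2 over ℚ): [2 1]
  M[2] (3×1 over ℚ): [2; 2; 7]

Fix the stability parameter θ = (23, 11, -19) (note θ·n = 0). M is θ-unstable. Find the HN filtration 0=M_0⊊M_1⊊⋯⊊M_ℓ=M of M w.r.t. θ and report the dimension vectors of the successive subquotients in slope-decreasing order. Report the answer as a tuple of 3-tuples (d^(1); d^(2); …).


Barcode: M ≅ I[1,1], I[1,3], I[3,3]^2. HN layers by μ_θ (3 steps, strictly decreasing):
  μ^(1)=23; μ^(2)=5; μ^(3)=-19

((1, 0, 0); (1, 1, 1); (0, 0, 2))


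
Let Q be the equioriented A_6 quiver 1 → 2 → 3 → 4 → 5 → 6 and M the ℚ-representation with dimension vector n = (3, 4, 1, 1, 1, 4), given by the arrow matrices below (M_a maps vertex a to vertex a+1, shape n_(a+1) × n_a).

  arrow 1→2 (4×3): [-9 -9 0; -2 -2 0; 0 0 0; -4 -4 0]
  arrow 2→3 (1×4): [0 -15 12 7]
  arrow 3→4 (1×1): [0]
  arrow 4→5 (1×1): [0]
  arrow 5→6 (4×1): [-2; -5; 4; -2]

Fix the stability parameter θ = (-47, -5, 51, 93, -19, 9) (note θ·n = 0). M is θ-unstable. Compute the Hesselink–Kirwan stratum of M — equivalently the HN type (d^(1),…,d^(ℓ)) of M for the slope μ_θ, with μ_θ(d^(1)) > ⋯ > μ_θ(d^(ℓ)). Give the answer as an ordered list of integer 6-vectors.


Interval decomposition of M: I[1,1]^2, I[1,3], I[2,2]^3, I[4,4], I[5,6], I[6,6]^3.
HN type (ℓ=6): μ^(1)=93; μ^(2)=51; μ^(3)=9; μ^(4)=-5; μ^(5)=-19; μ^(6)=-47

((0, 0, 0, 1, 0, 0); (0, 0, 1, 0, 0, 0); (0, 0, 0, 0, 0, 4); (0, 4, 0, 0, 0, 0); (0, 0, 0, 0, 1, 0); (3, 0, 0, 0, 0, 0))


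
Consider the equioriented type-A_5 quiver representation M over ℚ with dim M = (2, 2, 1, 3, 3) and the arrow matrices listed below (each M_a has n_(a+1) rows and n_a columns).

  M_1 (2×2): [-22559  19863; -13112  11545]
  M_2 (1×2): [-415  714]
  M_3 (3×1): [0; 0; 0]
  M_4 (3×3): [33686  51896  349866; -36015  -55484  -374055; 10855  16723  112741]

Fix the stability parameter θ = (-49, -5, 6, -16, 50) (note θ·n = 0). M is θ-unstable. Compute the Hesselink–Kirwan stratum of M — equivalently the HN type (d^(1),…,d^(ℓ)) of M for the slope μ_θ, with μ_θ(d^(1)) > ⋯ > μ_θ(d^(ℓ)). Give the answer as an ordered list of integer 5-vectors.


Interval decomposition of M: I[1,2], I[1,3], I[4,5]^3.
HN type (ℓ=5): μ^(1)=50; μ^(2)=6; μ^(3)=-5; μ^(4)=-16; μ^(5)=-49

((0, 0, 0, 0, 3); (0, 0, 1, 0, 0); (0, 2, 0, 0, 0); (0, 0, 0, 3, 0); (2, 0, 0, 0, 0))


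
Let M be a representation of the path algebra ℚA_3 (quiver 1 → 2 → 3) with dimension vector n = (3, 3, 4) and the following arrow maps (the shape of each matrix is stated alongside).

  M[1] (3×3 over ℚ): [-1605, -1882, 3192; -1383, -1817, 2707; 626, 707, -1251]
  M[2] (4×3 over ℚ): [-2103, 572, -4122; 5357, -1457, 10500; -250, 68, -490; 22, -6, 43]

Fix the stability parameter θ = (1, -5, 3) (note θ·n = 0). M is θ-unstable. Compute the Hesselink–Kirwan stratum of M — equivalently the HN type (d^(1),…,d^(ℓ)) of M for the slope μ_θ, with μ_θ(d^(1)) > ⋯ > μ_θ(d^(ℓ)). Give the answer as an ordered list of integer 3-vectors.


Via rank(M_{q-1}∘⋯∘M_p): M ≅ I[1,3]^3, I[3,3].
μ_θ-semistable layers: μ^(1)=3; μ^(2)=-2

((0, 0, 4); (3, 3, 0))


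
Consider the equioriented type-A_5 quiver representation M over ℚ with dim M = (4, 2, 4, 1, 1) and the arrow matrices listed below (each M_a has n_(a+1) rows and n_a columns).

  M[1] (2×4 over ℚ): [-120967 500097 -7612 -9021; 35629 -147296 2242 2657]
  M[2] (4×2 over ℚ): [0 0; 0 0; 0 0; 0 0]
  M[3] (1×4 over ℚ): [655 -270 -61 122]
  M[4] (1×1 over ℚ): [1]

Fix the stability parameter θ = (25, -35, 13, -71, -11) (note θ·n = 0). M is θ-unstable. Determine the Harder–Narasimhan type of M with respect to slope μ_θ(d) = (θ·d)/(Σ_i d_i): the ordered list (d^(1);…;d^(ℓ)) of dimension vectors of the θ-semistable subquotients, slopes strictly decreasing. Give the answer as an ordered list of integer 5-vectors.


Barcode: M ≅ I[1,1]^2, I[1,2]^2, I[3,3]^3, I[3,5]. HN layers by μ_θ (5 steps, strictly decreasing):
  μ^(1)=25; μ^(2)=13; μ^(3)=-5; μ^(4)=-11; μ^(5)=-29

((2, 0, 0, 0, 0); (0, 0, 3, 0, 0); (2, 2, 0, 0, 0); (0, 0, 0, 0, 1); (0, 0, 1, 1, 0))


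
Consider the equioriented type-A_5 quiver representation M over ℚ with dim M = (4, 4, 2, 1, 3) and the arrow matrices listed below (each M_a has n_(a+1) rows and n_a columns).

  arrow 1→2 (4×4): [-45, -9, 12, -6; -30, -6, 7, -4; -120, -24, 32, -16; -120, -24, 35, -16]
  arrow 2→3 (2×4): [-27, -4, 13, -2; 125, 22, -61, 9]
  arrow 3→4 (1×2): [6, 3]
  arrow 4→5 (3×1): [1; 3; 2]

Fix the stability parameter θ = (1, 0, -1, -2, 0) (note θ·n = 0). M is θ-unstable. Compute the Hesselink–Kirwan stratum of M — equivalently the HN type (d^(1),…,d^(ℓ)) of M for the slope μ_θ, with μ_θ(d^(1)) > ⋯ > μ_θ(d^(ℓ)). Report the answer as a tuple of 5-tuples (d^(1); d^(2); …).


Interval decomposition of M: I[1,1]^2, I[1,3], I[1,5], I[2,2]^2, I[5,5]^2.
HN type (ℓ=3): μ^(1)=1; μ^(2)=0; μ^(3)=-1/2

((2, 0, 0, 0, 0); (1, 3, 1, 0, 3); (1, 1, 1, 1, 0))


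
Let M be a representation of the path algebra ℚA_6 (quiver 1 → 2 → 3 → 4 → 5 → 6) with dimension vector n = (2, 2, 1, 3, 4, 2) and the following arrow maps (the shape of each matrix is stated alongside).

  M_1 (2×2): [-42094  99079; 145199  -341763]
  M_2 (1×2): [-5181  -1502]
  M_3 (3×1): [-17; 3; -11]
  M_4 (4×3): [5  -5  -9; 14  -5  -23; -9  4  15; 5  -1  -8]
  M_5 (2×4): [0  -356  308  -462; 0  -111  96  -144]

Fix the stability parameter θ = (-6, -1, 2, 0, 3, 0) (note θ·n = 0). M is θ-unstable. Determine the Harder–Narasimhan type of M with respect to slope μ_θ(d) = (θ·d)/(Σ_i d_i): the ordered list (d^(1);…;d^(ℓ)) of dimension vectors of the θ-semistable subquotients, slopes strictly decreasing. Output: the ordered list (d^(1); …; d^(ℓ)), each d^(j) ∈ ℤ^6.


Barcode: M ≅ I[1,2], I[1,5], I[4,6]^2, I[5,5]. HN layers by μ_θ (6 steps, strictly decreasing):
  μ^(1)=3; μ^(2)=3/2; μ^(3)=1; μ^(4)=0; μ^(5)=-1; μ^(6)=-6

((0, 0, 0, 0, 2, 0); (0, 0, 0, 0, 2, 2); (0, 0, 1, 1, 0, 0); (0, 0, 0, 2, 0, 0); (0, 2, 0, 0, 0, 0); (2, 0, 0, 0, 0, 0))


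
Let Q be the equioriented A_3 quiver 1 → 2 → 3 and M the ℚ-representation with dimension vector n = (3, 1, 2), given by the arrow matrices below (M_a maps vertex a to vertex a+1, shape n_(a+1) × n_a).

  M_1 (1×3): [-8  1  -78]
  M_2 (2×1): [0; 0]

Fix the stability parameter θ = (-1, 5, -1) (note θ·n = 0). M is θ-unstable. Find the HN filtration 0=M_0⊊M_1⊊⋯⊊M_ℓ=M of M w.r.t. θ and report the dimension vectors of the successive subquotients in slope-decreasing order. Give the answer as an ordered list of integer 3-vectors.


Barcode: M ≅ I[1,1]^2, I[1,2], I[3,3]^2. HN layers by μ_θ (2 steps, strictly decreasing):
  μ^(1)=5; μ^(2)=-1

((0, 1, 0); (3, 0, 2))


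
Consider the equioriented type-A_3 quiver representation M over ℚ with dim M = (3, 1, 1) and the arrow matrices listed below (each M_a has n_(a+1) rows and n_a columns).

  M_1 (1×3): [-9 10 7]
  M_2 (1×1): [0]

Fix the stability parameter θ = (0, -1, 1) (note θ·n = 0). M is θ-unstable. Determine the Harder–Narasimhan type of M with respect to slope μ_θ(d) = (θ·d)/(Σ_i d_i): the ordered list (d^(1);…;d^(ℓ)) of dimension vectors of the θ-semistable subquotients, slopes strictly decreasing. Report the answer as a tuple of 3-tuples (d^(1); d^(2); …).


Barcode: M ≅ I[1,1]^2, I[1,2], I[3,3]. HN layers by μ_θ (3 steps, strictly decreasing):
  μ^(1)=1; μ^(2)=0; μ^(3)=-1/2

((0, 0, 1); (2, 0, 0); (1, 1, 0))


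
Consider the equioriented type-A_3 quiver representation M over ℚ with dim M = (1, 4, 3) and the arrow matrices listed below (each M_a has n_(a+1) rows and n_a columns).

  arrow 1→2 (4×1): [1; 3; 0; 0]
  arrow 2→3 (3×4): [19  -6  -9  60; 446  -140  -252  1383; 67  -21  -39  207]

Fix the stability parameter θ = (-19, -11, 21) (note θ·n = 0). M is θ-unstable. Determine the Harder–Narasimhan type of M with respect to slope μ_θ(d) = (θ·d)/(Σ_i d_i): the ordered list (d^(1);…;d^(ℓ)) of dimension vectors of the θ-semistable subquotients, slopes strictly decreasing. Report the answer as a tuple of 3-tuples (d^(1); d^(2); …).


Barcode: M ≅ I[1,3], I[2,2], I[2,3]^2. HN layers by μ_θ (3 steps, strictly decreasing):
  μ^(1)=21; μ^(2)=-11; μ^(3)=-19

((0, 0, 3); (0, 4, 0); (1, 0, 0))


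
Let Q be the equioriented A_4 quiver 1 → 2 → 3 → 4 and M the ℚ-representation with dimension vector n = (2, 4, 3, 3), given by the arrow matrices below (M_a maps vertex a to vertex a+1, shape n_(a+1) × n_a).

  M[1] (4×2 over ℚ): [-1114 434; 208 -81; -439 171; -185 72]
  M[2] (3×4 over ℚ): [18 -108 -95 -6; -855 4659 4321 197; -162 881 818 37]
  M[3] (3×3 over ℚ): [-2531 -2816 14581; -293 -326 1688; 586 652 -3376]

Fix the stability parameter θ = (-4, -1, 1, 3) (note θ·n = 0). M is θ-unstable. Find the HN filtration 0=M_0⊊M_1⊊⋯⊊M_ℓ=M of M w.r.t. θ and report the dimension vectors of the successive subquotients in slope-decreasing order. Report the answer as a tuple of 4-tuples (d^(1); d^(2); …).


Barcode: M ≅ I[1,2], I[1,4], I[2,3], I[2,4], I[4,4]. HN layers by μ_θ (4 steps, strictly decreasing):
  μ^(1)=3; μ^(2)=1; μ^(3)=-1; μ^(4)=-4

((0, 0, 0, 3); (0, 0, 3, 0); (0, 4, 0, 0); (2, 0, 0, 0))


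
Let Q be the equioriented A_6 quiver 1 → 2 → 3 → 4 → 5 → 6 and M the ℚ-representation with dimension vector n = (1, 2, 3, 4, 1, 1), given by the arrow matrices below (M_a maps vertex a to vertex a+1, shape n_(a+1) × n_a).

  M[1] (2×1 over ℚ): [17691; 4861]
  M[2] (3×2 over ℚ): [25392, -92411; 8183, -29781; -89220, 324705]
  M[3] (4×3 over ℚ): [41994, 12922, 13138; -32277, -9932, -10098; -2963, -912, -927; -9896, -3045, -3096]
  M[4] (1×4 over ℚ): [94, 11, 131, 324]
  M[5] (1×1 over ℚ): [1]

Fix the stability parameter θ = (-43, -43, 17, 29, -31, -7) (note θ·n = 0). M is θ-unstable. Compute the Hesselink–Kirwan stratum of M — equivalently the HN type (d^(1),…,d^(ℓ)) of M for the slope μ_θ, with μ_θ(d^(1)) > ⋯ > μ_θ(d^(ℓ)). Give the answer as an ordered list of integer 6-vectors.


Interval decomposition of M: I[1,6], I[2,4], I[3,4], I[4,4].
HN type (ℓ=4): μ^(1)=29; μ^(2)=17; μ^(3)=2; μ^(4)=-43

((0, 0, 0, 3, 0, 0); (0, 0, 2, 0, 0, 0); (0, 0, 1, 1, 1, 1); (1, 2, 0, 0, 0, 0))


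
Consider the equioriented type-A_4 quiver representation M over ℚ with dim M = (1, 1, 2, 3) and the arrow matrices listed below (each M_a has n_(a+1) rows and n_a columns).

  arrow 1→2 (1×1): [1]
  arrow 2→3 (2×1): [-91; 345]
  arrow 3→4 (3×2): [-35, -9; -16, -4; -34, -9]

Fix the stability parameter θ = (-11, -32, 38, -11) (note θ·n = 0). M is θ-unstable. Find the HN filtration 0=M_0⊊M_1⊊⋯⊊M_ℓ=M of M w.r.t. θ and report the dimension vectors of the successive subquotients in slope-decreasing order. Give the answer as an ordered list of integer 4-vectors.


Interval decomposition of M: I[1,4], I[3,4], I[4,4].
HN type (ℓ=3): μ^(1)=27/2; μ^(2)=-11; μ^(3)=-43/2

((0, 0, 2, 2); (0, 0, 0, 1); (1, 1, 0, 0))


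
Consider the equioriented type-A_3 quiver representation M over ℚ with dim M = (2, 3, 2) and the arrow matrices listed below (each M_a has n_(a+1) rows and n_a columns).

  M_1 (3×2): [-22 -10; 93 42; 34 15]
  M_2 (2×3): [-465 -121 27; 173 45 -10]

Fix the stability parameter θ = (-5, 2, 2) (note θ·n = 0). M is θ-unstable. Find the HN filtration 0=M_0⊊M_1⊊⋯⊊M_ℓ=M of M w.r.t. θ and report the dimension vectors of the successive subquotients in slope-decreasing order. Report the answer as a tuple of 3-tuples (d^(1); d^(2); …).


Barcode: M ≅ I[1,3]^2, I[2,2]. HN layers by μ_θ (2 steps, strictly decreasing):
  μ^(1)=2; μ^(2)=-5

((0, 3, 2); (2, 0, 0))


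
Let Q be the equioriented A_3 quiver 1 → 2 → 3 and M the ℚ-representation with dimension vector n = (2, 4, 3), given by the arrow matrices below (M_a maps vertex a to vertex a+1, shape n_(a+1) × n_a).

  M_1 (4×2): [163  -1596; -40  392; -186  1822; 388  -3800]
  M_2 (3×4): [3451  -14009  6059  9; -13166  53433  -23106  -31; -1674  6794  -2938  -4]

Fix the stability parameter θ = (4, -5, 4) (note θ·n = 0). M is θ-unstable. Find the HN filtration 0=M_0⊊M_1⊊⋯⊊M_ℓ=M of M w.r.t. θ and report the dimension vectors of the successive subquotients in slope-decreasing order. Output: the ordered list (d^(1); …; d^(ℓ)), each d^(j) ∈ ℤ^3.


Interval decomposition of M: I[1,2], I[1,3], I[2,3]^2.
HN type (ℓ=3): μ^(1)=4; μ^(2)=-1/2; μ^(3)=-5

((0, 0, 3); (2, 2, 0); (0, 2, 0))


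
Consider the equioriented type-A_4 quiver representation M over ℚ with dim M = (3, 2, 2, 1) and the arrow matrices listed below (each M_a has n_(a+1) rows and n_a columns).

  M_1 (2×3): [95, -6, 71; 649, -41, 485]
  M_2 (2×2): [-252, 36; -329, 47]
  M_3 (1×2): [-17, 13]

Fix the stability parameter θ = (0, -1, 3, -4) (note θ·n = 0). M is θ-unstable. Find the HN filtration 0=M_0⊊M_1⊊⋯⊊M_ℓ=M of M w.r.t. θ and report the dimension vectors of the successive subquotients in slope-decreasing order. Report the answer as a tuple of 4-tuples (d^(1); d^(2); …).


Interval decomposition of M: I[1,1], I[1,2], I[1,4], I[3,3].
HN type (ℓ=3): μ^(1)=3; μ^(2)=0; μ^(3)=-1/2

((0, 0, 1, 0); (1, 0, 0, 0); (2, 2, 1, 1))


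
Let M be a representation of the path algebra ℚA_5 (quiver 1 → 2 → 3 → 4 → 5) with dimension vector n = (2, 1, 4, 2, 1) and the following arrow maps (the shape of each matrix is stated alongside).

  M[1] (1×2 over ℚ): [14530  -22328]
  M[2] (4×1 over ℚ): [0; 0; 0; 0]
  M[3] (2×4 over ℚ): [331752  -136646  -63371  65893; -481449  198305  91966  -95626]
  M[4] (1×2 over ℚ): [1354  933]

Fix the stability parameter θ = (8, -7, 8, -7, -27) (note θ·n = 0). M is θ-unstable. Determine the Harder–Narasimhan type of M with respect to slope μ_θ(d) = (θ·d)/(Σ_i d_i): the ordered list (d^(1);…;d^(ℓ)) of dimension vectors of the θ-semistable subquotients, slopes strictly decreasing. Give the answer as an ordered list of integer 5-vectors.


Barcode: M ≅ I[1,1], I[1,2], I[3,3]^2, I[3,4], I[3,5]. HN layers by μ_θ (3 steps, strictly decreasing):
  μ^(1)=8; μ^(2)=1/2; μ^(3)=-26/3

((1, 0, 2, 0, 0); (1, 1, 1, 1, 0); (0, 0, 1, 1, 1))


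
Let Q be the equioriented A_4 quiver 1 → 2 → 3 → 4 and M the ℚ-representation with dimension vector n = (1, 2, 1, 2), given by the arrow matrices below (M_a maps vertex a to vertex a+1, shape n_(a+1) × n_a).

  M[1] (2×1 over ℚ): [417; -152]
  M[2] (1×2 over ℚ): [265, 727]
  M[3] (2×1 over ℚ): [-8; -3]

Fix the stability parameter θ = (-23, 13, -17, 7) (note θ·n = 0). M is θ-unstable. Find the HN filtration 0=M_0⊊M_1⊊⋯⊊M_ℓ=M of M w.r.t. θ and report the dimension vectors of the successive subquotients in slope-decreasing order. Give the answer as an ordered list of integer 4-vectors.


Interval decomposition of M: I[1,4], I[2,2], I[4,4].
HN type (ℓ=4): μ^(1)=13; μ^(2)=7; μ^(3)=-2; μ^(4)=-23

((0, 1, 0, 0); (0, 0, 0, 2); (0, 1, 1, 0); (1, 0, 0, 0))


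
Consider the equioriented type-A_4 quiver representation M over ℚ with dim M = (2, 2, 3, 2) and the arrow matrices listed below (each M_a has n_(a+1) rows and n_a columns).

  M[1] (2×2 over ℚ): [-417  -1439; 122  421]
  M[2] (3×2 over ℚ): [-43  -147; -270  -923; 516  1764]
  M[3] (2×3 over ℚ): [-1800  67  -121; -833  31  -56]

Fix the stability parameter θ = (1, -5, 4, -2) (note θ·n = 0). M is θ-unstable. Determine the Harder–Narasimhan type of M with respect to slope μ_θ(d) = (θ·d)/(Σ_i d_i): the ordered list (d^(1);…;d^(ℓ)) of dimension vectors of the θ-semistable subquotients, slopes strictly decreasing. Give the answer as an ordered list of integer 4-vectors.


Interval decomposition of M: I[1,4]^2, I[3,3].
HN type (ℓ=3): μ^(1)=4; μ^(2)=1; μ^(3)=-2

((0, 0, 1, 0); (0, 0, 2, 2); (2, 2, 0, 0))


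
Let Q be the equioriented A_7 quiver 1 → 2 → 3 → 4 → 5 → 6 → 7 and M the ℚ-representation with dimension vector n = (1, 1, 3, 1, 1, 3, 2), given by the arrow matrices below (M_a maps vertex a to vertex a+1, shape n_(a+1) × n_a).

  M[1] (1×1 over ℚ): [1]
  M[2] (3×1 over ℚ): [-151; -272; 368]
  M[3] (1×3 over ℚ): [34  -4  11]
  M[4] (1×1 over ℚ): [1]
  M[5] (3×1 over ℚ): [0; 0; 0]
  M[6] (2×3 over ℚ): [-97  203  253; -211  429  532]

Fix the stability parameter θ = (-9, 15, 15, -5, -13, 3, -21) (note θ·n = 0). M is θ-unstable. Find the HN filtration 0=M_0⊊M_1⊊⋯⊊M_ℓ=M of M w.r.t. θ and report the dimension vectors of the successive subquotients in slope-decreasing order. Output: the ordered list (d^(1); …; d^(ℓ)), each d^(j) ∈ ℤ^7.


Barcode: M ≅ I[1,5], I[3,3]^2, I[6,6], I[6,7]^2. HN layers by μ_θ (3 steps, strictly decreasing):
  μ^(1)=15; μ^(2)=3; μ^(3)=-9

((0, 0, 2, 0, 0, 0, 0); (0, 1, 1, 1, 1, 1, 0); (1, 0, 0, 0, 0, 2, 2))


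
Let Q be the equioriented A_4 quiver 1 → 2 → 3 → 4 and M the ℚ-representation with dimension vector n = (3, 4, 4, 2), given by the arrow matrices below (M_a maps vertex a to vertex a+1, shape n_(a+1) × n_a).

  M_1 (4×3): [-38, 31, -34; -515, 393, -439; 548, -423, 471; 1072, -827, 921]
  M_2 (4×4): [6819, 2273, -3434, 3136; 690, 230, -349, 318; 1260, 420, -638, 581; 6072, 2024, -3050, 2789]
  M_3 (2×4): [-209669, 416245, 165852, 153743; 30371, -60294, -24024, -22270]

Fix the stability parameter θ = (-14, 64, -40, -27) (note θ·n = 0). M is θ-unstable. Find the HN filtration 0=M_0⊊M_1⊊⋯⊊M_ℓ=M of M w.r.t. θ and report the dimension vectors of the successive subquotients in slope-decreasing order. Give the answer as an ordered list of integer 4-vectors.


Via rank(M_{q-1}∘⋯∘M_p): M ≅ I[1,3], I[1,4]^2, I[2,2], I[3,3].
μ_θ-semistable layers: μ^(1)=64; μ^(2)=12; μ^(3)=-1; μ^(4)=-14; μ^(5)=-40

((0, 1, 0, 0); (0, 1, 1, 0); (0, 2, 2, 2); (3, 0, 0, 0); (0, 0, 1, 0))


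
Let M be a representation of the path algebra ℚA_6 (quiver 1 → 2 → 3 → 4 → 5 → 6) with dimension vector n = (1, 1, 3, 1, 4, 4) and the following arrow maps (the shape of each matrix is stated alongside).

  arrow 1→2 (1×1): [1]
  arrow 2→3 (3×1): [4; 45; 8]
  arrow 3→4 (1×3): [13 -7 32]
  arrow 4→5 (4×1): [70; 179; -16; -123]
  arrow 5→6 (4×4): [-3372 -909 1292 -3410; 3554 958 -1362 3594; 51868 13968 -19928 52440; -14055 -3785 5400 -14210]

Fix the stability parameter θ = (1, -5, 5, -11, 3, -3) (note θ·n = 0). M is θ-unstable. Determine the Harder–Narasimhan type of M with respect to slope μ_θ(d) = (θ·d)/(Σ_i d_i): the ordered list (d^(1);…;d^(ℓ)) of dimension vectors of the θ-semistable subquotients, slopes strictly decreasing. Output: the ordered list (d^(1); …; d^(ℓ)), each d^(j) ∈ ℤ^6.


Barcode: M ≅ I[1,6], I[3,3]^2, I[5,5], I[5,6]^2, I[6,6]. HN layers by μ_θ (5 steps, strictly decreasing):
  μ^(1)=5; μ^(2)=3; μ^(3)=0; μ^(4)=-5/2; μ^(5)=-3

((0, 0, 2, 0, 0, 0); (0, 0, 0, 0, 1, 0); (0, 0, 0, 0, 3, 3); (1, 1, 1, 1, 0, 0); (0, 0, 0, 0, 0, 1))


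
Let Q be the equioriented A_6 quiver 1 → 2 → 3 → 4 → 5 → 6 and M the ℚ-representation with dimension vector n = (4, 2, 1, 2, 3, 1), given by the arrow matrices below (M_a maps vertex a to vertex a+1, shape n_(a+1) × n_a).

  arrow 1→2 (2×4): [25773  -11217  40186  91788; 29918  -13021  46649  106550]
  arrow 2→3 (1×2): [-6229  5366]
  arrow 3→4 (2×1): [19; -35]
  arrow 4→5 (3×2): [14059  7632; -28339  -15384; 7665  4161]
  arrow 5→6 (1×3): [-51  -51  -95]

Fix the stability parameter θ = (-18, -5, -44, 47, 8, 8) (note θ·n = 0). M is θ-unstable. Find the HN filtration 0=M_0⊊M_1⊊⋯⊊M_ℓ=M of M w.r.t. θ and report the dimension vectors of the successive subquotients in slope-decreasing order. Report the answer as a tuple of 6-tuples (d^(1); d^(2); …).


Via rank(M_{q-1}∘⋯∘M_p): M ≅ I[1,1]^2, I[1,2], I[1,5], I[4,6], I[5,5].
μ_θ-semistable layers: μ^(1)=55/2; μ^(2)=21; μ^(3)=8; μ^(4)=-5; μ^(5)=-18; μ^(6)=-67/3

((0, 0, 0, 1, 1, 0); (0, 0, 0, 1, 1, 1); (0, 0, 0, 0, 1, 0); (0, 1, 0, 0, 0, 0); (3, 0, 0, 0, 0, 0); (1, 1, 1, 0, 0, 0))
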